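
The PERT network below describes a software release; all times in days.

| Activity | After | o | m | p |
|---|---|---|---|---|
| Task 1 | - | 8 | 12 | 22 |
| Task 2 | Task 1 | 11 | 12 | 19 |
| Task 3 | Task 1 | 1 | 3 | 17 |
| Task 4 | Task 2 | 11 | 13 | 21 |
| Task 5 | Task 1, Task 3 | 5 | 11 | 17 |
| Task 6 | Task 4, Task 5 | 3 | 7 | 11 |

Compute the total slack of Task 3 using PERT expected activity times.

te_Task 1 = (8 + 4·12 + 22)/6 = 78/6 = 13
te_Task 2 = (11 + 4·12 + 19)/6 = 78/6 = 13
te_Task 3 = (1 + 4·3 + 17)/6 = 30/6 = 5
te_Task 4 = (11 + 4·13 + 21)/6 = 84/6 = 14
te_Task 5 = (5 + 4·11 + 17)/6 = 66/6 = 11
te_Task 6 = (3 + 4·7 + 11)/6 = 42/6 = 7

Forward pass:
ES_Task 1 = 0; EF_Task 1 = 13
ES_Task 2 = 13; EF_Task 2 = 13+13 = 26
ES_Task 3 = 13; EF_Task 3 = 13+5 = 18
ES_Task 4 = 26; EF_Task 4 = 26+14 = 40
ES_Task 5 = max(EF_Task 1=13, EF_Task 3=18) = 18; EF_Task 5 = 18+11 = 29
ES_Task 6 = max(EF_Task 4=40, EF_Task 5=29) = 40; EF_Task 6 = 40+7 = 47
Expected project duration μ = 47 days. Critical path: Task 1 → Task 2 → Task 4 → Task 6.

Backward pass:
LF_Task 6 = 47; LS_Task 6 = 47−7 = 40
LF_Task 5 = LS_Task 6 = 40; LS_Task 5 = 40−11 = 29
LF_Task 4 = LS_Task 6 = 40; LS_Task 4 = 40−14 = 26
LF_Task 3 = LS_Task 5 = 29; LS_Task 3 = 29−5 = 24
LF_Task 2 = LS_Task 4 = 26; LS_Task 2 = 26−13 = 13
LF_Task 1 = min(LS_Task 2=13, LS_Task 3=24, LS_Task 5=29) = 13; LS_Task 1 = 13−13 = 0
Slack_Task 3 = LS_Task 3 − ES_Task 3 = 24 − 13 = 11

11 days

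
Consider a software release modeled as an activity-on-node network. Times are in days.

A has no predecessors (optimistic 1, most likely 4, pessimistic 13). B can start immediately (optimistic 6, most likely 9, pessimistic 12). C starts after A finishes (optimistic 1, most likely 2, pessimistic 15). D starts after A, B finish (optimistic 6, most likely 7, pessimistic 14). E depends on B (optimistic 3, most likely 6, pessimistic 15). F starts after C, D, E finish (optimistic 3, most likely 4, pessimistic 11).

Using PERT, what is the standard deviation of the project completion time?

2.13 days

te_A = (1 + 4·4 + 13)/6 = 30/6 = 5; σ²_A = ((13−1)/6)² = 4.000
te_B = (6 + 4·9 + 12)/6 = 54/6 = 9; σ²_B = ((12−6)/6)² = 1.000
te_C = (1 + 4·2 + 15)/6 = 24/6 = 4; σ²_C = ((15−1)/6)² = 5.444
te_D = (6 + 4·7 + 14)/6 = 48/6 = 8; σ²_D = ((14−6)/6)² = 1.778
te_E = (3 + 4·6 + 15)/6 = 42/6 = 7; σ²_E = ((15−3)/6)² = 4.000
te_F = (3 + 4·4 + 11)/6 = 30/6 = 5; σ²_F = ((11−3)/6)² = 1.778

Forward pass:
ES_A = 0; EF_A = 5
ES_B = 0; EF_B = 9
ES_C = 5; EF_C = 5+4 = 9
ES_D = max(EF_A=5, EF_B=9) = 9; EF_D = 9+8 = 17
ES_E = 9; EF_E = 9+7 = 16
ES_F = max(EF_C=9, EF_D=17, EF_E=16) = 17; EF_F = 17+5 = 22
Expected project duration μ = 22 days. Critical path: B → D → F.

Variance along critical path = 1.000 + 1.778 + 1.778 = 4.556
σ = √4.556 = 2.134 days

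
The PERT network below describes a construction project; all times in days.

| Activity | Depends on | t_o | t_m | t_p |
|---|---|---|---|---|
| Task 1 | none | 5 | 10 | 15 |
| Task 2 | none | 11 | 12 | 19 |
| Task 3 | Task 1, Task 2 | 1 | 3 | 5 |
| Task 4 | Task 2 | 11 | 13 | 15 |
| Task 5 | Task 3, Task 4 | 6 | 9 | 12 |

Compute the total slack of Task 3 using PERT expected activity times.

10 days

te_Task 1 = (5 + 4·10 + 15)/6 = 60/6 = 10
te_Task 2 = (11 + 4·12 + 19)/6 = 78/6 = 13
te_Task 3 = (1 + 4·3 + 5)/6 = 18/6 = 3
te_Task 4 = (11 + 4·13 + 15)/6 = 78/6 = 13
te_Task 5 = (6 + 4·9 + 12)/6 = 54/6 = 9

Forward pass:
ES_Task 1 = 0; EF_Task 1 = 10
ES_Task 2 = 0; EF_Task 2 = 13
ES_Task 3 = max(EF_Task 1=10, EF_Task 2=13) = 13; EF_Task 3 = 13+3 = 16
ES_Task 4 = 13; EF_Task 4 = 13+13 = 26
ES_Task 5 = max(EF_Task 3=16, EF_Task 4=26) = 26; EF_Task 5 = 26+9 = 35
Expected project duration μ = 35 days. Critical path: Task 2 → Task 4 → Task 5.

Backward pass:
LF_Task 5 = 35; LS_Task 5 = 35−9 = 26
LF_Task 4 = LS_Task 5 = 26; LS_Task 4 = 26−13 = 13
LF_Task 3 = LS_Task 5 = 26; LS_Task 3 = 26−3 = 23
LF_Task 2 = min(LS_Task 3=23, LS_Task 4=13) = 13; LS_Task 2 = 13−13 = 0
LF_Task 1 = LS_Task 3 = 23; LS_Task 1 = 23−10 = 13
Slack_Task 3 = LS_Task 3 − ES_Task 3 = 23 − 13 = 10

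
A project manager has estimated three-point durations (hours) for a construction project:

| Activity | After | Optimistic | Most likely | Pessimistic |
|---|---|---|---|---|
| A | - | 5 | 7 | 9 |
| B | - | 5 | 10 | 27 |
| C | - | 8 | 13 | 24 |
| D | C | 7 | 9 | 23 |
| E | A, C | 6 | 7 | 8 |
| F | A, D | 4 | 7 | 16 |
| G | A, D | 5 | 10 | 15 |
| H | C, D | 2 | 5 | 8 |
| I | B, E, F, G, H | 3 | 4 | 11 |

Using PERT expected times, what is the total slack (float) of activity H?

5 hours

te_A = (5 + 4·7 + 9)/6 = 42/6 = 7
te_B = (5 + 4·10 + 27)/6 = 72/6 = 12
te_C = (8 + 4·13 + 24)/6 = 84/6 = 14
te_D = (7 + 4·9 + 23)/6 = 66/6 = 11
te_E = (6 + 4·7 + 8)/6 = 42/6 = 7
te_F = (4 + 4·7 + 16)/6 = 48/6 = 8
te_G = (5 + 4·10 + 15)/6 = 60/6 = 10
te_H = (2 + 4·5 + 8)/6 = 30/6 = 5
te_I = (3 + 4·4 + 11)/6 = 30/6 = 5

Forward pass:
ES_A = 0; EF_A = 7
ES_B = 0; EF_B = 12
ES_C = 0; EF_C = 14
ES_D = 14; EF_D = 14+11 = 25
ES_E = max(EF_A=7, EF_C=14) = 14; EF_E = 14+7 = 21
ES_F = max(EF_A=7, EF_D=25) = 25; EF_F = 25+8 = 33
ES_G = max(EF_A=7, EF_D=25) = 25; EF_G = 25+10 = 35
ES_H = max(EF_C=14, EF_D=25) = 25; EF_H = 25+5 = 30
ES_I = max(EF_B=12, EF_E=21, EF_F=33, EF_G=35, EF_H=30) = 35; EF_I = 35+5 = 40
Expected project duration μ = 40 hours. Critical path: C → D → G → I.

Backward pass:
LF_I = 40; LS_I = 40−5 = 35
LF_H = LS_I = 35; LS_H = 35−5 = 30
LF_G = LS_I = 35; LS_G = 35−10 = 25
LF_F = LS_I = 35; LS_F = 35−8 = 27
LF_E = LS_I = 35; LS_E = 35−7 = 28
LF_D = min(LS_F=27, LS_G=25, LS_H=30) = 25; LS_D = 25−11 = 14
LF_C = min(LS_D=14, LS_E=28, LS_H=30) = 14; LS_C = 14−14 = 0
LF_B = LS_I = 35; LS_B = 35−12 = 23
LF_A = min(LS_E=28, LS_F=27, LS_G=25) = 25; LS_A = 25−7 = 18
Slack_H = LS_H − ES_H = 30 − 25 = 5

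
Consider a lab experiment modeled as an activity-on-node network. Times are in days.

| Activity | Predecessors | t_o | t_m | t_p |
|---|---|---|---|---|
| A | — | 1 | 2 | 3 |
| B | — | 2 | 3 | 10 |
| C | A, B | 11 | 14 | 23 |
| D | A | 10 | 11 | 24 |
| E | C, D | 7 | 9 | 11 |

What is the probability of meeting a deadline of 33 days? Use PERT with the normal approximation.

te_A = (1 + 4·2 + 3)/6 = 12/6 = 2; σ²_A = ((3−1)/6)² = 0.111
te_B = (2 + 4·3 + 10)/6 = 24/6 = 4; σ²_B = ((10−2)/6)² = 1.778
te_C = (11 + 4·14 + 23)/6 = 90/6 = 15; σ²_C = ((23−11)/6)² = 4.000
te_D = (10 + 4·11 + 24)/6 = 78/6 = 13; σ²_D = ((24−10)/6)² = 5.444
te_E = (7 + 4·9 + 11)/6 = 54/6 = 9; σ²_E = ((11−7)/6)² = 0.444

Forward pass:
ES_A = 0; EF_A = 2
ES_B = 0; EF_B = 4
ES_C = max(EF_A=2, EF_B=4) = 4; EF_C = 4+15 = 19
ES_D = 2; EF_D = 2+13 = 15
ES_E = max(EF_C=19, EF_D=15) = 19; EF_E = 19+9 = 28
Expected project duration μ = 28 days. Critical path: B → C → E.

Variance along critical path = 1.778 + 4.000 + 0.444 = 6.222; σ = √6.222 = 2.494 days.
Z = (33 − 28) / 2.494 = 2.004
P(T ≤ 33) = Φ(2.004) ≈ 0.977

0.977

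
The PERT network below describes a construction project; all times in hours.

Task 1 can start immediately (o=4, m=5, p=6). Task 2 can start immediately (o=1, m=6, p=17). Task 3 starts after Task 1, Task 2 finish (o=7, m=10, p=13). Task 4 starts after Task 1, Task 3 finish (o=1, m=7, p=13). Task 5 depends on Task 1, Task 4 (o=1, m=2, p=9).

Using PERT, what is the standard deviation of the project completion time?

te_Task 1 = (4 + 4·5 + 6)/6 = 30/6 = 5; σ²_Task 1 = ((6−4)/6)² = 0.111
te_Task 2 = (1 + 4·6 + 17)/6 = 42/6 = 7; σ²_Task 2 = ((17−1)/6)² = 7.111
te_Task 3 = (7 + 4·10 + 13)/6 = 60/6 = 10; σ²_Task 3 = ((13−7)/6)² = 1.000
te_Task 4 = (1 + 4·7 + 13)/6 = 42/6 = 7; σ²_Task 4 = ((13−1)/6)² = 4.000
te_Task 5 = (1 + 4·2 + 9)/6 = 18/6 = 3; σ²_Task 5 = ((9−1)/6)² = 1.778

Forward pass:
ES_Task 1 = 0; EF_Task 1 = 5
ES_Task 2 = 0; EF_Task 2 = 7
ES_Task 3 = max(EF_Task 1=5, EF_Task 2=7) = 7; EF_Task 3 = 7+10 = 17
ES_Task 4 = max(EF_Task 1=5, EF_Task 3=17) = 17; EF_Task 4 = 17+7 = 24
ES_Task 5 = max(EF_Task 1=5, EF_Task 4=24) = 24; EF_Task 5 = 24+3 = 27
Expected project duration μ = 27 hours. Critical path: Task 2 → Task 3 → Task 4 → Task 5.

Variance along critical path = 7.111 + 1.000 + 4.000 + 1.778 = 13.889
σ = √13.889 = 3.727 hours

3.73 hours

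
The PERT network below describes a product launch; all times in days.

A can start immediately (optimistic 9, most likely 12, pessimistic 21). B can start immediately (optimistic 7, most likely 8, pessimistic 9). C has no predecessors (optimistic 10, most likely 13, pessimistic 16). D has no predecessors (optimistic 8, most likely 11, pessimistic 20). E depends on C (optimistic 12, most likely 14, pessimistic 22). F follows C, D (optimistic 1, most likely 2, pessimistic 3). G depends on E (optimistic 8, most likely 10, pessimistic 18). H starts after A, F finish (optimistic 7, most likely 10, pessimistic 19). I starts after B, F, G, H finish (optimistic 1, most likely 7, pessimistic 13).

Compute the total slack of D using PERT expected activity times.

te_A = (9 + 4·12 + 21)/6 = 78/6 = 13
te_B = (7 + 4·8 + 9)/6 = 48/6 = 8
te_C = (10 + 4·13 + 16)/6 = 78/6 = 13
te_D = (8 + 4·11 + 20)/6 = 72/6 = 12
te_E = (12 + 4·14 + 22)/6 = 90/6 = 15
te_F = (1 + 4·2 + 3)/6 = 12/6 = 2
te_G = (8 + 4·10 + 18)/6 = 66/6 = 11
te_H = (7 + 4·10 + 19)/6 = 66/6 = 11
te_I = (1 + 4·7 + 13)/6 = 42/6 = 7

Forward pass:
ES_A = 0; EF_A = 13
ES_B = 0; EF_B = 8
ES_C = 0; EF_C = 13
ES_D = 0; EF_D = 12
ES_E = 13; EF_E = 13+15 = 28
ES_F = max(EF_C=13, EF_D=12) = 13; EF_F = 13+2 = 15
ES_G = 28; EF_G = 28+11 = 39
ES_H = max(EF_A=13, EF_F=15) = 15; EF_H = 15+11 = 26
ES_I = max(EF_B=8, EF_F=15, EF_G=39, EF_H=26) = 39; EF_I = 39+7 = 46
Expected project duration μ = 46 days. Critical path: C → E → G → I.

Backward pass:
LF_I = 46; LS_I = 46−7 = 39
LF_H = LS_I = 39; LS_H = 39−11 = 28
LF_G = LS_I = 39; LS_G = 39−11 = 28
LF_F = min(LS_H=28, LS_I=39) = 28; LS_F = 28−2 = 26
LF_E = LS_G = 28; LS_E = 28−15 = 13
LF_D = LS_F = 26; LS_D = 26−12 = 14
LF_C = min(LS_E=13, LS_F=26) = 13; LS_C = 13−13 = 0
LF_B = LS_I = 39; LS_B = 39−8 = 31
LF_A = LS_H = 28; LS_A = 28−13 = 15
Slack_D = LS_D − ES_D = 14 − 0 = 14

14 days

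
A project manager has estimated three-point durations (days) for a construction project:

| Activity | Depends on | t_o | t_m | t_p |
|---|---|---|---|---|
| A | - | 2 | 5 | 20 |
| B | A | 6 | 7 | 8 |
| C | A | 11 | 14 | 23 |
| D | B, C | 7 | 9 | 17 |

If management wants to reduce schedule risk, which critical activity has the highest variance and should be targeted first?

te_A = (2 + 4·5 + 20)/6 = 42/6 = 7; σ²_A = ((20−2)/6)² = 9.000
te_B = (6 + 4·7 + 8)/6 = 42/6 = 7; σ²_B = ((8−6)/6)² = 0.111
te_C = (11 + 4·14 + 23)/6 = 90/6 = 15; σ²_C = ((23−11)/6)² = 4.000
te_D = (7 + 4·9 + 17)/6 = 60/6 = 10; σ²_D = ((17−7)/6)² = 2.778

Forward pass:
ES_A = 0; EF_A = 7
ES_B = 7; EF_B = 7+7 = 14
ES_C = 7; EF_C = 7+15 = 22
ES_D = max(EF_B=14, EF_C=22) = 22; EF_D = 22+10 = 32
Expected project duration μ = 32 days. Critical path: A → C → D.

Variances on critical path: σ²_A=9.000, σ²_C=4.000, σ²_D=2.778.
Largest is σ²_A = 9.000.

A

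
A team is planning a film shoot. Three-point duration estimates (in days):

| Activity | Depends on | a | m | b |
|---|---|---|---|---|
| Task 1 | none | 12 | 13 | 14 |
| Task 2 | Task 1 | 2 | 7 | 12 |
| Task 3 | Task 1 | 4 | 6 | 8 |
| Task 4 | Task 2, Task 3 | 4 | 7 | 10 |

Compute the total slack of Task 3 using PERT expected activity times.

1 days

te_Task 1 = (12 + 4·13 + 14)/6 = 78/6 = 13
te_Task 2 = (2 + 4·7 + 12)/6 = 42/6 = 7
te_Task 3 = (4 + 4·6 + 8)/6 = 36/6 = 6
te_Task 4 = (4 + 4·7 + 10)/6 = 42/6 = 7

Forward pass:
ES_Task 1 = 0; EF_Task 1 = 13
ES_Task 2 = 13; EF_Task 2 = 13+7 = 20
ES_Task 3 = 13; EF_Task 3 = 13+6 = 19
ES_Task 4 = max(EF_Task 2=20, EF_Task 3=19) = 20; EF_Task 4 = 20+7 = 27
Expected project duration μ = 27 days. Critical path: Task 1 → Task 2 → Task 4.

Backward pass:
LF_Task 4 = 27; LS_Task 4 = 27−7 = 20
LF_Task 3 = LS_Task 4 = 20; LS_Task 3 = 20−6 = 14
LF_Task 2 = LS_Task 4 = 20; LS_Task 2 = 20−7 = 13
LF_Task 1 = min(LS_Task 2=13, LS_Task 3=14) = 13; LS_Task 1 = 13−13 = 0
Slack_Task 3 = LS_Task 3 − ES_Task 3 = 14 − 13 = 1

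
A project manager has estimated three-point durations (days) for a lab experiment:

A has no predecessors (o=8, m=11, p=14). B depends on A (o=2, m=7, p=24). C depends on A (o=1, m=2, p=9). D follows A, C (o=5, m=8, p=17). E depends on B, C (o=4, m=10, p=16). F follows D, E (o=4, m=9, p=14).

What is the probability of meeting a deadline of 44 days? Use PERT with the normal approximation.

0.861

te_A = (8 + 4·11 + 14)/6 = 66/6 = 11; σ²_A = ((14−8)/6)² = 1.000
te_B = (2 + 4·7 + 24)/6 = 54/6 = 9; σ²_B = ((24−2)/6)² = 13.444
te_C = (1 + 4·2 + 9)/6 = 18/6 = 3; σ²_C = ((9−1)/6)² = 1.778
te_D = (5 + 4·8 + 17)/6 = 54/6 = 9; σ²_D = ((17−5)/6)² = 4.000
te_E = (4 + 4·10 + 16)/6 = 60/6 = 10; σ²_E = ((16−4)/6)² = 4.000
te_F = (4 + 4·9 + 14)/6 = 54/6 = 9; σ²_F = ((14−4)/6)² = 2.778

Forward pass:
ES_A = 0; EF_A = 11
ES_B = 11; EF_B = 11+9 = 20
ES_C = 11; EF_C = 11+3 = 14
ES_D = max(EF_A=11, EF_C=14) = 14; EF_D = 14+9 = 23
ES_E = max(EF_B=20, EF_C=14) = 20; EF_E = 20+10 = 30
ES_F = max(EF_D=23, EF_E=30) = 30; EF_F = 30+9 = 39
Expected project duration μ = 39 days. Critical path: A → B → E → F.

Variance along critical path = 1.000 + 13.444 + 4.000 + 2.778 = 21.222; σ = √21.222 = 4.607 days.
Z = (44 − 39) / 4.607 = 1.085
P(T ≤ 44) = Φ(1.085) ≈ 0.861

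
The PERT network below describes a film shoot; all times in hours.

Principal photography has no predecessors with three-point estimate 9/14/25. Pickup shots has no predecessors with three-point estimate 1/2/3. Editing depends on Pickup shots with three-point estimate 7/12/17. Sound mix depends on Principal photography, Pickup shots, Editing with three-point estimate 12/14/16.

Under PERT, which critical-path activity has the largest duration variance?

te_Principal photography = (9 + 4·14 + 25)/6 = 90/6 = 15; σ²_Principal photography = ((25−9)/6)² = 7.111
te_Pickup shots = (1 + 4·2 + 3)/6 = 12/6 = 2; σ²_Pickup shots = ((3−1)/6)² = 0.111
te_Editing = (7 + 4·12 + 17)/6 = 72/6 = 12; σ²_Editing = ((17−7)/6)² = 2.778
te_Sound mix = (12 + 4·14 + 16)/6 = 84/6 = 14; σ²_Sound mix = ((16−12)/6)² = 0.444

Forward pass:
ES_Principal photography = 0; EF_Principal photography = 15
ES_Pickup shots = 0; EF_Pickup shots = 2
ES_Editing = 2; EF_Editing = 2+12 = 14
ES_Sound mix = max(EF_Principal photography=15, EF_Pickup shots=2, EF_Editing=14) = 15; EF_Sound mix = 15+14 = 29
Expected project duration μ = 29 hours. Critical path: Principal photography → Sound mix.

Variances on critical path: σ²_Principal photography=7.111, σ²_Sound mix=0.444.
Largest is σ²_Principal photography = 7.111.

Principal photography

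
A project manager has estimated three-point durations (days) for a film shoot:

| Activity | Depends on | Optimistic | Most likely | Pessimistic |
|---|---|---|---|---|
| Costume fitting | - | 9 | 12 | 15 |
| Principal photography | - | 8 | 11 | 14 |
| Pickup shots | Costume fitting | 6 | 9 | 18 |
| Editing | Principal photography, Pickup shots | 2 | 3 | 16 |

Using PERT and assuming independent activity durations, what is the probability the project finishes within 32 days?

0.939

te_Costume fitting = (9 + 4·12 + 15)/6 = 72/6 = 12; σ²_Costume fitting = ((15−9)/6)² = 1.000
te_Principal photography = (8 + 4·11 + 14)/6 = 66/6 = 11; σ²_Principal photography = ((14−8)/6)² = 1.000
te_Pickup shots = (6 + 4·9 + 18)/6 = 60/6 = 10; σ²_Pickup shots = ((18−6)/6)² = 4.000
te_Editing = (2 + 4·3 + 16)/6 = 30/6 = 5; σ²_Editing = ((16−2)/6)² = 5.444

Forward pass:
ES_Costume fitting = 0; EF_Costume fitting = 12
ES_Principal photography = 0; EF_Principal photography = 11
ES_Pickup shots = 12; EF_Pickup shots = 12+10 = 22
ES_Editing = max(EF_Principal photography=11, EF_Pickup shots=22) = 22; EF_Editing = 22+5 = 27
Expected project duration μ = 27 days. Critical path: Costume fitting → Pickup shots → Editing.

Variance along critical path = 1.000 + 4.000 + 5.444 = 10.444; σ = √10.444 = 3.232 days.
Z = (32 − 27) / 3.232 = 1.547
P(T ≤ 32) = Φ(1.547) ≈ 0.939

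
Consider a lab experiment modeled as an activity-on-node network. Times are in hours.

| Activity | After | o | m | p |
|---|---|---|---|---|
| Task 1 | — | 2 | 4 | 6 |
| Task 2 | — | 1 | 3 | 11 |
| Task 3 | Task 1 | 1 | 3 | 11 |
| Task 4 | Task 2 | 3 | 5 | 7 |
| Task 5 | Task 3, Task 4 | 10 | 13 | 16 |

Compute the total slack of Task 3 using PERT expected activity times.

1 hours

te_Task 1 = (2 + 4·4 + 6)/6 = 24/6 = 4
te_Task 2 = (1 + 4·3 + 11)/6 = 24/6 = 4
te_Task 3 = (1 + 4·3 + 11)/6 = 24/6 = 4
te_Task 4 = (3 + 4·5 + 7)/6 = 30/6 = 5
te_Task 5 = (10 + 4·13 + 16)/6 = 78/6 = 13

Forward pass:
ES_Task 1 = 0; EF_Task 1 = 4
ES_Task 2 = 0; EF_Task 2 = 4
ES_Task 3 = 4; EF_Task 3 = 4+4 = 8
ES_Task 4 = 4; EF_Task 4 = 4+5 = 9
ES_Task 5 = max(EF_Task 3=8, EF_Task 4=9) = 9; EF_Task 5 = 9+13 = 22
Expected project duration μ = 22 hours. Critical path: Task 2 → Task 4 → Task 5.

Backward pass:
LF_Task 5 = 22; LS_Task 5 = 22−13 = 9
LF_Task 4 = LS_Task 5 = 9; LS_Task 4 = 9−5 = 4
LF_Task 3 = LS_Task 5 = 9; LS_Task 3 = 9−4 = 5
LF_Task 2 = LS_Task 4 = 4; LS_Task 2 = 4−4 = 0
LF_Task 1 = LS_Task 3 = 5; LS_Task 1 = 5−4 = 1
Slack_Task 3 = LS_Task 3 − ES_Task 3 = 5 − 4 = 1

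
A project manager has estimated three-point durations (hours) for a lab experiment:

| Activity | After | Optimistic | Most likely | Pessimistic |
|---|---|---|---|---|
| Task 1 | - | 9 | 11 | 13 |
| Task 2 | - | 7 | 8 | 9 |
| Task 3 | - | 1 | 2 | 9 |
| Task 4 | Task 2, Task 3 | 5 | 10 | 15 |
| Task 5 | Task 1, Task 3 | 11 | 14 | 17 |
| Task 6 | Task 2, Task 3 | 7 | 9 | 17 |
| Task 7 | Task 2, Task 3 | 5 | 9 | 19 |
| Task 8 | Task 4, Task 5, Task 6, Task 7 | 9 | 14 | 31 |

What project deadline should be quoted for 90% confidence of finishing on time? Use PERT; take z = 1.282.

te_Task 1 = (9 + 4·11 + 13)/6 = 66/6 = 11; σ²_Task 1 = ((13−9)/6)² = 0.444
te_Task 2 = (7 + 4·8 + 9)/6 = 48/6 = 8; σ²_Task 2 = ((9−7)/6)² = 0.111
te_Task 3 = (1 + 4·2 + 9)/6 = 18/6 = 3; σ²_Task 3 = ((9−1)/6)² = 1.778
te_Task 4 = (5 + 4·10 + 15)/6 = 60/6 = 10; σ²_Task 4 = ((15−5)/6)² = 2.778
te_Task 5 = (11 + 4·14 + 17)/6 = 84/6 = 14; σ²_Task 5 = ((17−11)/6)² = 1.000
te_Task 6 = (7 + 4·9 + 17)/6 = 60/6 = 10; σ²_Task 6 = ((17−7)/6)² = 2.778
te_Task 7 = (5 + 4·9 + 19)/6 = 60/6 = 10; σ²_Task 7 = ((19−5)/6)² = 5.444
te_Task 8 = (9 + 4·14 + 31)/6 = 96/6 = 16; σ²_Task 8 = ((31−9)/6)² = 13.444

Forward pass:
ES_Task 1 = 0; EF_Task 1 = 11
ES_Task 2 = 0; EF_Task 2 = 8
ES_Task 3 = 0; EF_Task 3 = 3
ES_Task 4 = max(EF_Task 2=8, EF_Task 3=3) = 8; EF_Task 4 = 8+10 = 18
ES_Task 5 = max(EF_Task 1=11, EF_Task 3=3) = 11; EF_Task 5 = 11+14 = 25
ES_Task 6 = max(EF_Task 2=8, EF_Task 3=3) = 8; EF_Task 6 = 8+10 = 18
ES_Task 7 = max(EF_Task 2=8, EF_Task 3=3) = 8; EF_Task 7 = 8+10 = 18
ES_Task 8 = max(EF_Task 4=18, EF_Task 5=25, EF_Task 6=18, EF_Task 7=18) = 25; EF_Task 8 = 25+16 = 41
Expected project duration μ = 41 hours. Critical path: Task 1 → Task 5 → Task 8.

Variance along critical path = 0.444 + 1.000 + 13.444 = 14.889; σ = 3.859 hours.
D = μ + z·σ = 41 + 1.282·3.859 = 45.9 hours

45.9 hours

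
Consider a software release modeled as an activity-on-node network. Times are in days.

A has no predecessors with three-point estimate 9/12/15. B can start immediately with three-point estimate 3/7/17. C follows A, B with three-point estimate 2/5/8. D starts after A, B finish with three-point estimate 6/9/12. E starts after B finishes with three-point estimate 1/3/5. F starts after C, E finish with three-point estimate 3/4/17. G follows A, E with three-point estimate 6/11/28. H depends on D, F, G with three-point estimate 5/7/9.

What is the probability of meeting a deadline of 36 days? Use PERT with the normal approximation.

te_A = (9 + 4·12 + 15)/6 = 72/6 = 12; σ²_A = ((15−9)/6)² = 1.000
te_B = (3 + 4·7 + 17)/6 = 48/6 = 8; σ²_B = ((17−3)/6)² = 5.444
te_C = (2 + 4·5 + 8)/6 = 30/6 = 5; σ²_C = ((8−2)/6)² = 1.000
te_D = (6 + 4·9 + 12)/6 = 54/6 = 9; σ²_D = ((12−6)/6)² = 1.000
te_E = (1 + 4·3 + 5)/6 = 18/6 = 3; σ²_E = ((5−1)/6)² = 0.444
te_F = (3 + 4·4 + 17)/6 = 36/6 = 6; σ²_F = ((17−3)/6)² = 5.444
te_G = (6 + 4·11 + 28)/6 = 78/6 = 13; σ²_G = ((28−6)/6)² = 13.444
te_H = (5 + 4·7 + 9)/6 = 42/6 = 7; σ²_H = ((9−5)/6)² = 0.444

Forward pass:
ES_A = 0; EF_A = 12
ES_B = 0; EF_B = 8
ES_C = max(EF_A=12, EF_B=8) = 12; EF_C = 12+5 = 17
ES_D = max(EF_A=12, EF_B=8) = 12; EF_D = 12+9 = 21
ES_E = 8; EF_E = 8+3 = 11
ES_F = max(EF_C=17, EF_E=11) = 17; EF_F = 17+6 = 23
ES_G = max(EF_A=12, EF_E=11) = 12; EF_G = 12+13 = 25
ES_H = max(EF_D=21, EF_F=23, EF_G=25) = 25; EF_H = 25+7 = 32
Expected project duration μ = 32 days. Critical path: A → G → H.

Variance along critical path = 1.000 + 13.444 + 0.444 = 14.889; σ = √14.889 = 3.859 days.
Z = (36 − 32) / 3.859 = 1.037
P(T ≤ 36) = Φ(1.037) ≈ 0.850

0.850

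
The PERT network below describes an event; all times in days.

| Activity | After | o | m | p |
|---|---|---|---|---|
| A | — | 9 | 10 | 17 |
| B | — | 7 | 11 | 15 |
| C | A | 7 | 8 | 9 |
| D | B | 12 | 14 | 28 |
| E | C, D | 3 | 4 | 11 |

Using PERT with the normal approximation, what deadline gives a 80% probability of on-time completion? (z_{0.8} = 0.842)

te_A = (9 + 4·10 + 17)/6 = 66/6 = 11; σ²_A = ((17−9)/6)² = 1.778
te_B = (7 + 4·11 + 15)/6 = 66/6 = 11; σ²_B = ((15−7)/6)² = 1.778
te_C = (7 + 4·8 + 9)/6 = 48/6 = 8; σ²_C = ((9−7)/6)² = 0.111
te_D = (12 + 4·14 + 28)/6 = 96/6 = 16; σ²_D = ((28−12)/6)² = 7.111
te_E = (3 + 4·4 + 11)/6 = 30/6 = 5; σ²_E = ((11−3)/6)² = 1.778

Forward pass:
ES_A = 0; EF_A = 11
ES_B = 0; EF_B = 11
ES_C = 11; EF_C = 11+8 = 19
ES_D = 11; EF_D = 11+16 = 27
ES_E = max(EF_C=19, EF_D=27) = 27; EF_E = 27+5 = 32
Expected project duration μ = 32 days. Critical path: B → D → E.

Variance along critical path = 1.778 + 7.111 + 1.778 = 10.667; σ = 3.266 days.
D = μ + z·σ = 32 + 0.842·3.266 = 34.7 days

34.7 days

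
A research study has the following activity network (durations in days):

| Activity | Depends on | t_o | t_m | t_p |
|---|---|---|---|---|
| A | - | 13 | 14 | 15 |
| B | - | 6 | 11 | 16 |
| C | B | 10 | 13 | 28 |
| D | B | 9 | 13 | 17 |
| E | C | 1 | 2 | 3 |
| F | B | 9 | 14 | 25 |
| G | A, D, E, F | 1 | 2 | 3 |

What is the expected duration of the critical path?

30 days

te_A = (13 + 4·14 + 15)/6 = 84/6 = 14
te_B = (6 + 4·11 + 16)/6 = 66/6 = 11
te_C = (10 + 4·13 + 28)/6 = 90/6 = 15
te_D = (9 + 4·13 + 17)/6 = 78/6 = 13
te_E = (1 + 4·2 + 3)/6 = 12/6 = 2
te_F = (9 + 4·14 + 25)/6 = 90/6 = 15
te_G = (1 + 4·2 + 3)/6 = 12/6 = 2

Forward pass:
ES_A = 0; EF_A = 14
ES_B = 0; EF_B = 11
ES_C = 11; EF_C = 11+15 = 26
ES_D = 11; EF_D = 11+13 = 24
ES_E = 26; EF_E = 26+2 = 28
ES_F = 11; EF_F = 11+15 = 26
ES_G = max(EF_A=14, EF_D=24, EF_E=28, EF_F=26) = 28; EF_G = 28+2 = 30
Expected project duration μ = 30 days. Critical path: B → C → E → G.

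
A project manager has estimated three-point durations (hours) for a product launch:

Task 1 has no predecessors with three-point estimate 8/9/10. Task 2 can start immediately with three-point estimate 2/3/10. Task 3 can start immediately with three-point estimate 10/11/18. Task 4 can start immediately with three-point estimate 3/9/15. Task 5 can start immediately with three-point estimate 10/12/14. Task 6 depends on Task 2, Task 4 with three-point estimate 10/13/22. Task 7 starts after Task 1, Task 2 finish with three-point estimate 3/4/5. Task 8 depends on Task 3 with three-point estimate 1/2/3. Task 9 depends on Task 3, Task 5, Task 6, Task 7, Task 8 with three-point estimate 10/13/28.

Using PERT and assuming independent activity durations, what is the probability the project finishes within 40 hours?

0.686

te_Task 1 = (8 + 4·9 + 10)/6 = 54/6 = 9; σ²_Task 1 = ((10−8)/6)² = 0.111
te_Task 2 = (2 + 4·3 + 10)/6 = 24/6 = 4; σ²_Task 2 = ((10−2)/6)² = 1.778
te_Task 3 = (10 + 4·11 + 18)/6 = 72/6 = 12; σ²_Task 3 = ((18−10)/6)² = 1.778
te_Task 4 = (3 + 4·9 + 15)/6 = 54/6 = 9; σ²_Task 4 = ((15−3)/6)² = 4.000
te_Task 5 = (10 + 4·12 + 14)/6 = 72/6 = 12; σ²_Task 5 = ((14−10)/6)² = 0.444
te_Task 6 = (10 + 4·13 + 22)/6 = 84/6 = 14; σ²_Task 6 = ((22−10)/6)² = 4.000
te_Task 7 = (3 + 4·4 + 5)/6 = 24/6 = 4; σ²_Task 7 = ((5−3)/6)² = 0.111
te_Task 8 = (1 + 4·2 + 3)/6 = 12/6 = 2; σ²_Task 8 = ((3−1)/6)² = 0.111
te_Task 9 = (10 + 4·13 + 28)/6 = 90/6 = 15; σ²_Task 9 = ((28−10)/6)² = 9.000

Forward pass:
ES_Task 1 = 0; EF_Task 1 = 9
ES_Task 2 = 0; EF_Task 2 = 4
ES_Task 3 = 0; EF_Task 3 = 12
ES_Task 4 = 0; EF_Task 4 = 9
ES_Task 5 = 0; EF_Task 5 = 12
ES_Task 6 = max(EF_Task 2=4, EF_Task 4=9) = 9; EF_Task 6 = 9+14 = 23
ES_Task 7 = max(EF_Task 1=9, EF_Task 2=4) = 9; EF_Task 7 = 9+4 = 13
ES_Task 8 = 12; EF_Task 8 = 12+2 = 14
ES_Task 9 = max(EF_Task 3=12, EF_Task 5=12, EF_Task 6=23, EF_Task 7=13, EF_Task 8=14) = 23; EF_Task 9 = 23+15 = 38
Expected project duration μ = 38 hours. Critical path: Task 4 → Task 6 → Task 9.

Variance along critical path = 4.000 + 4.000 + 9.000 = 17.000; σ = √17.000 = 4.123 hours.
Z = (40 − 38) / 4.123 = 0.485
P(T ≤ 40) = Φ(0.485) ≈ 0.686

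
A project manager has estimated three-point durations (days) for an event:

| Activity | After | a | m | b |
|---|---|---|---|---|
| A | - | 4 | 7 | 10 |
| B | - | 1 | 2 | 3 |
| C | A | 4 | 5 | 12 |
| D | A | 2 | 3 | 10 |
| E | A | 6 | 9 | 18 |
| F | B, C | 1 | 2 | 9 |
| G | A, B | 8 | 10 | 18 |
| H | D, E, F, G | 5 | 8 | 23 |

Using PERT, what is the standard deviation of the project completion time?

3.57 days

te_A = (4 + 4·7 + 10)/6 = 42/6 = 7; σ²_A = ((10−4)/6)² = 1.000
te_B = (1 + 4·2 + 3)/6 = 12/6 = 2; σ²_B = ((3−1)/6)² = 0.111
te_C = (4 + 4·5 + 12)/6 = 36/6 = 6; σ²_C = ((12−4)/6)² = 1.778
te_D = (2 + 4·3 + 10)/6 = 24/6 = 4; σ²_D = ((10−2)/6)² = 1.778
te_E = (6 + 4·9 + 18)/6 = 60/6 = 10; σ²_E = ((18−6)/6)² = 4.000
te_F = (1 + 4·2 + 9)/6 = 18/6 = 3; σ²_F = ((9−1)/6)² = 1.778
te_G = (8 + 4·10 + 18)/6 = 66/6 = 11; σ²_G = ((18−8)/6)² = 2.778
te_H = (5 + 4·8 + 23)/6 = 60/6 = 10; σ²_H = ((23−5)/6)² = 9.000

Forward pass:
ES_A = 0; EF_A = 7
ES_B = 0; EF_B = 2
ES_C = 7; EF_C = 7+6 = 13
ES_D = 7; EF_D = 7+4 = 11
ES_E = 7; EF_E = 7+10 = 17
ES_F = max(EF_B=2, EF_C=13) = 13; EF_F = 13+3 = 16
ES_G = max(EF_A=7, EF_B=2) = 7; EF_G = 7+11 = 18
ES_H = max(EF_D=11, EF_E=17, EF_F=16, EF_G=18) = 18; EF_H = 18+10 = 28
Expected project duration μ = 28 days. Critical path: A → G → H.

Variance along critical path = 1.000 + 2.778 + 9.000 = 12.778
σ = √12.778 = 3.575 days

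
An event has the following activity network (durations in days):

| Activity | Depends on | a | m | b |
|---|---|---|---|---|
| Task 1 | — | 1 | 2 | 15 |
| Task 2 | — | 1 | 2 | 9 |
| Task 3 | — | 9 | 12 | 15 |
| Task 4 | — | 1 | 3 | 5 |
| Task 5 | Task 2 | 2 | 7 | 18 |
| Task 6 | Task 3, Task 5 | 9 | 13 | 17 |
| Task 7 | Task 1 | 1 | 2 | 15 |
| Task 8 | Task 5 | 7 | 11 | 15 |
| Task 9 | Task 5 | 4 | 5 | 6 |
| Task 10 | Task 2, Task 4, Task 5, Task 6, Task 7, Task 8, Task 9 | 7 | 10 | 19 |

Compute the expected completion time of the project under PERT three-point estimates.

te_Task 1 = (1 + 4·2 + 15)/6 = 24/6 = 4
te_Task 2 = (1 + 4·2 + 9)/6 = 18/6 = 3
te_Task 3 = (9 + 4·12 + 15)/6 = 72/6 = 12
te_Task 4 = (1 + 4·3 + 5)/6 = 18/6 = 3
te_Task 5 = (2 + 4·7 + 18)/6 = 48/6 = 8
te_Task 6 = (9 + 4·13 + 17)/6 = 78/6 = 13
te_Task 7 = (1 + 4·2 + 15)/6 = 24/6 = 4
te_Task 8 = (7 + 4·11 + 15)/6 = 66/6 = 11
te_Task 9 = (4 + 4·5 + 6)/6 = 30/6 = 5
te_Task 10 = (7 + 4·10 + 19)/6 = 66/6 = 11

Forward pass:
ES_Task 1 = 0; EF_Task 1 = 4
ES_Task 2 = 0; EF_Task 2 = 3
ES_Task 3 = 0; EF_Task 3 = 12
ES_Task 4 = 0; EF_Task 4 = 3
ES_Task 5 = 3; EF_Task 5 = 3+8 = 11
ES_Task 6 = max(EF_Task 3=12, EF_Task 5=11) = 12; EF_Task 6 = 12+13 = 25
ES_Task 7 = 4; EF_Task 7 = 4+4 = 8
ES_Task 8 = 11; EF_Task 8 = 11+11 = 22
ES_Task 9 = 11; EF_Task 9 = 11+5 = 16
ES_Task 10 = max(EF_Task 2=3, EF_Task 4=3, EF_Task 5=11, EF_Task 6=25, EF_Task 7=8, EF_Task 8=22, EF_Task 9=16) = 25; EF_Task 10 = 25+11 = 36
Expected project duration μ = 36 days. Critical path: Task 3 → Task 6 → Task 10.

36 days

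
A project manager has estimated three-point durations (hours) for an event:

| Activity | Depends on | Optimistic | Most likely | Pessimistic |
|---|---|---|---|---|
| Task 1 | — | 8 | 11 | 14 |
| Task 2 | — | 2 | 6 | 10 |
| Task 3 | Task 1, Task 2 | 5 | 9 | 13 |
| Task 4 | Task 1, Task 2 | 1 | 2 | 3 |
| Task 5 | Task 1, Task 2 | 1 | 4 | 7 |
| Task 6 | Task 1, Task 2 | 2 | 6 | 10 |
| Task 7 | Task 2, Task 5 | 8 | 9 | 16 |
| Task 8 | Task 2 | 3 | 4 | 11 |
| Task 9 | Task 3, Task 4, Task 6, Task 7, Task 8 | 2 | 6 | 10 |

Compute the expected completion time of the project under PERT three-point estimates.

te_Task 1 = (8 + 4·11 + 14)/6 = 66/6 = 11
te_Task 2 = (2 + 4·6 + 10)/6 = 36/6 = 6
te_Task 3 = (5 + 4·9 + 13)/6 = 54/6 = 9
te_Task 4 = (1 + 4·2 + 3)/6 = 12/6 = 2
te_Task 5 = (1 + 4·4 + 7)/6 = 24/6 = 4
te_Task 6 = (2 + 4·6 + 10)/6 = 36/6 = 6
te_Task 7 = (8 + 4·9 + 16)/6 = 60/6 = 10
te_Task 8 = (3 + 4·4 + 11)/6 = 30/6 = 5
te_Task 9 = (2 + 4·6 + 10)/6 = 36/6 = 6

Forward pass:
ES_Task 1 = 0; EF_Task 1 = 11
ES_Task 2 = 0; EF_Task 2 = 6
ES_Task 3 = max(EF_Task 1=11, EF_Task 2=6) = 11; EF_Task 3 = 11+9 = 20
ES_Task 4 = max(EF_Task 1=11, EF_Task 2=6) = 11; EF_Task 4 = 11+2 = 13
ES_Task 5 = max(EF_Task 1=11, EF_Task 2=6) = 11; EF_Task 5 = 11+4 = 15
ES_Task 6 = max(EF_Task 1=11, EF_Task 2=6) = 11; EF_Task 6 = 11+6 = 17
ES_Task 7 = max(EF_Task 2=6, EF_Task 5=15) = 15; EF_Task 7 = 15+10 = 25
ES_Task 8 = 6; EF_Task 8 = 6+5 = 11
ES_Task 9 = max(EF_Task 3=20, EF_Task 4=13, EF_Task 6=17, EF_Task 7=25, EF_Task 8=11) = 25; EF_Task 9 = 25+6 = 31
Expected project duration μ = 31 hours. Critical path: Task 1 → Task 5 → Task 7 → Task 9.

31 hours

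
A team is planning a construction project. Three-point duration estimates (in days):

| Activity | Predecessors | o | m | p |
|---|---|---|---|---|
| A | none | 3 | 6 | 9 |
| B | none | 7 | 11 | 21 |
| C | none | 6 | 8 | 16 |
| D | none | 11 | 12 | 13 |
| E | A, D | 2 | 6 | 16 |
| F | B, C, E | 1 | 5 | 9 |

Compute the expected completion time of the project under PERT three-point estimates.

24 days

te_A = (3 + 4·6 + 9)/6 = 36/6 = 6
te_B = (7 + 4·11 + 21)/6 = 72/6 = 12
te_C = (6 + 4·8 + 16)/6 = 54/6 = 9
te_D = (11 + 4·12 + 13)/6 = 72/6 = 12
te_E = (2 + 4·6 + 16)/6 = 42/6 = 7
te_F = (1 + 4·5 + 9)/6 = 30/6 = 5

Forward pass:
ES_A = 0; EF_A = 6
ES_B = 0; EF_B = 12
ES_C = 0; EF_C = 9
ES_D = 0; EF_D = 12
ES_E = max(EF_A=6, EF_D=12) = 12; EF_E = 12+7 = 19
ES_F = max(EF_B=12, EF_C=9, EF_E=19) = 19; EF_F = 19+5 = 24
Expected project duration μ = 24 days. Critical path: D → E → F.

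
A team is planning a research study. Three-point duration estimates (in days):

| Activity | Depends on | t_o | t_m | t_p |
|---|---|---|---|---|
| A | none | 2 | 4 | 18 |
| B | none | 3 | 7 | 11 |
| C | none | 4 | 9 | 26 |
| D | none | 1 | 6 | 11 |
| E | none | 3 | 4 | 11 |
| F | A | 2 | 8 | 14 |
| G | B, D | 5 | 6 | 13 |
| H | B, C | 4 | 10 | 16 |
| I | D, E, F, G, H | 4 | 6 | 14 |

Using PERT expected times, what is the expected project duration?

28 days

te_A = (2 + 4·4 + 18)/6 = 36/6 = 6
te_B = (3 + 4·7 + 11)/6 = 42/6 = 7
te_C = (4 + 4·9 + 26)/6 = 66/6 = 11
te_D = (1 + 4·6 + 11)/6 = 36/6 = 6
te_E = (3 + 4·4 + 11)/6 = 30/6 = 5
te_F = (2 + 4·8 + 14)/6 = 48/6 = 8
te_G = (5 + 4·6 + 13)/6 = 42/6 = 7
te_H = (4 + 4·10 + 16)/6 = 60/6 = 10
te_I = (4 + 4·6 + 14)/6 = 42/6 = 7

Forward pass:
ES_A = 0; EF_A = 6
ES_B = 0; EF_B = 7
ES_C = 0; EF_C = 11
ES_D = 0; EF_D = 6
ES_E = 0; EF_E = 5
ES_F = 6; EF_F = 6+8 = 14
ES_G = max(EF_B=7, EF_D=6) = 7; EF_G = 7+7 = 14
ES_H = max(EF_B=7, EF_C=11) = 11; EF_H = 11+10 = 21
ES_I = max(EF_D=6, EF_E=5, EF_F=14, EF_G=14, EF_H=21) = 21; EF_I = 21+7 = 28
Expected project duration μ = 28 days. Critical path: C → H → I.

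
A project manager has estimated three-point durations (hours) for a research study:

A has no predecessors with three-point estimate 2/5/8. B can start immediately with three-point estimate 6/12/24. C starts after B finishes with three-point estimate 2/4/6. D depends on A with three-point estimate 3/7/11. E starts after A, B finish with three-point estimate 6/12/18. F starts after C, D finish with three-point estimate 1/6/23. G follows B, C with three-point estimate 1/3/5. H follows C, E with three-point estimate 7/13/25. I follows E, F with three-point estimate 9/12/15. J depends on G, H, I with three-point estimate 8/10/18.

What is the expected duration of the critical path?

te_A = (2 + 4·5 + 8)/6 = 30/6 = 5
te_B = (6 + 4·12 + 24)/6 = 78/6 = 13
te_C = (2 + 4·4 + 6)/6 = 24/6 = 4
te_D = (3 + 4·7 + 11)/6 = 42/6 = 7
te_E = (6 + 4·12 + 18)/6 = 72/6 = 12
te_F = (1 + 4·6 + 23)/6 = 48/6 = 8
te_G = (1 + 4·3 + 5)/6 = 18/6 = 3
te_H = (7 + 4·13 + 25)/6 = 84/6 = 14
te_I = (9 + 4·12 + 15)/6 = 72/6 = 12
te_J = (8 + 4·10 + 18)/6 = 66/6 = 11

Forward pass:
ES_A = 0; EF_A = 5
ES_B = 0; EF_B = 13
ES_C = 13; EF_C = 13+4 = 17
ES_D = 5; EF_D = 5+7 = 12
ES_E = max(EF_A=5, EF_B=13) = 13; EF_E = 13+12 = 25
ES_F = max(EF_C=17, EF_D=12) = 17; EF_F = 17+8 = 25
ES_G = max(EF_B=13, EF_C=17) = 17; EF_G = 17+3 = 20
ES_H = max(EF_C=17, EF_E=25) = 25; EF_H = 25+14 = 39
ES_I = max(EF_E=25, EF_F=25) = 25; EF_I = 25+12 = 37
ES_J = max(EF_G=20, EF_H=39, EF_I=37) = 39; EF_J = 39+11 = 50
Expected project duration μ = 50 hours. Critical path: B → E → H → J.

50 hours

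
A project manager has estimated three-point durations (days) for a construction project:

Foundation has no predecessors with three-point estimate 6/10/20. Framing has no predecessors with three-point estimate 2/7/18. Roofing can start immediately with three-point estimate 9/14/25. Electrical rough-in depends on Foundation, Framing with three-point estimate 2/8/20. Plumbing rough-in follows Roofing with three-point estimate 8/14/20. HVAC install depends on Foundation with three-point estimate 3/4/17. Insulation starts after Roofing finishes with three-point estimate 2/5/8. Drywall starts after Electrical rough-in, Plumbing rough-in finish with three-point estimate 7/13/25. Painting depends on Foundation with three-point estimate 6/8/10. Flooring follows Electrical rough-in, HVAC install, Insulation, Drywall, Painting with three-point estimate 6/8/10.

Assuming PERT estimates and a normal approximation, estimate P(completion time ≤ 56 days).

te_Foundation = (6 + 4·10 + 20)/6 = 66/6 = 11; σ²_Foundation = ((20−6)/6)² = 5.444
te_Framing = (2 + 4·7 + 18)/6 = 48/6 = 8; σ²_Framing = ((18−2)/6)² = 7.111
te_Roofing = (9 + 4·14 + 25)/6 = 90/6 = 15; σ²_Roofing = ((25−9)/6)² = 7.111
te_Electrical rough-in = (2 + 4·8 + 20)/6 = 54/6 = 9; σ²_Electrical rough-in = ((20−2)/6)² = 9.000
te_Plumbing rough-in = (8 + 4·14 + 20)/6 = 84/6 = 14; σ²_Plumbing rough-in = ((20−8)/6)² = 4.000
te_HVAC install = (3 + 4·4 + 17)/6 = 36/6 = 6; σ²_HVAC install = ((17−3)/6)² = 5.444
te_Insulation = (2 + 4·5 + 8)/6 = 30/6 = 5; σ²_Insulation = ((8−2)/6)² = 1.000
te_Drywall = (7 + 4·13 + 25)/6 = 84/6 = 14; σ²_Drywall = ((25−7)/6)² = 9.000
te_Painting = (6 + 4·8 + 10)/6 = 48/6 = 8; σ²_Painting = ((10−6)/6)² = 0.444
te_Flooring = (6 + 4·8 + 10)/6 = 48/6 = 8; σ²_Flooring = ((10−6)/6)² = 0.444

Forward pass:
ES_Foundation = 0; EF_Foundation = 11
ES_Framing = 0; EF_Framing = 8
ES_Roofing = 0; EF_Roofing = 15
ES_Electrical rough-in = max(EF_Foundation=11, EF_Framing=8) = 11; EF_Electrical rough-in = 11+9 = 20
ES_Plumbing rough-in = 15; EF_Plumbing rough-in = 15+14 = 29
ES_HVAC install = 11; EF_HVAC install = 11+6 = 17
ES_Insulation = 15; EF_Insulation = 15+5 = 20
ES_Drywall = max(EF_Electrical rough-in=20, EF_Plumbing rough-in=29) = 29; EF_Drywall = 29+14 = 43
ES_Painting = 11; EF_Painting = 11+8 = 19
ES_Flooring = max(EF_Electrical rough-in=20, EF_HVAC install=17, EF_Insulation=20, EF_Drywall=43, EF_Painting=19) = 43; EF_Flooring = 43+8 = 51
Expected project duration μ = 51 days. Critical path: Roofing → Plumbing rough-in → Drywall → Flooring.

Variance along critical path = 7.111 + 4.000 + 9.000 + 0.444 = 20.556; σ = √20.556 = 4.534 days.
Z = (56 − 51) / 4.534 = 1.103
P(T ≤ 56) = Φ(1.103) ≈ 0.865

0.865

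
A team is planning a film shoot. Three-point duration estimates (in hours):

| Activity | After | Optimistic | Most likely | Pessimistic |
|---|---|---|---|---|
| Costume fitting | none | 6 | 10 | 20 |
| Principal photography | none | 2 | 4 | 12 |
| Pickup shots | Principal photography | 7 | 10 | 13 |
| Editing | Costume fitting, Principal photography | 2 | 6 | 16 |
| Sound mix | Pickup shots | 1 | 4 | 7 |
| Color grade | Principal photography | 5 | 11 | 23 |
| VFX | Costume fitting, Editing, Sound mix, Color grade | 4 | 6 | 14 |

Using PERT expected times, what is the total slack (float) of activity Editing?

1 hours

te_Costume fitting = (6 + 4·10 + 20)/6 = 66/6 = 11
te_Principal photography = (2 + 4·4 + 12)/6 = 30/6 = 5
te_Pickup shots = (7 + 4·10 + 13)/6 = 60/6 = 10
te_Editing = (2 + 4·6 + 16)/6 = 42/6 = 7
te_Sound mix = (1 + 4·4 + 7)/6 = 24/6 = 4
te_Color grade = (5 + 4·11 + 23)/6 = 72/6 = 12
te_VFX = (4 + 4·6 + 14)/6 = 42/6 = 7

Forward pass:
ES_Costume fitting = 0; EF_Costume fitting = 11
ES_Principal photography = 0; EF_Principal photography = 5
ES_Pickup shots = 5; EF_Pickup shots = 5+10 = 15
ES_Editing = max(EF_Costume fitting=11, EF_Principal photography=5) = 11; EF_Editing = 11+7 = 18
ES_Sound mix = 15; EF_Sound mix = 15+4 = 19
ES_Color grade = 5; EF_Color grade = 5+12 = 17
ES_VFX = max(EF_Costume fitting=11, EF_Editing=18, EF_Sound mix=19, EF_Color grade=17) = 19; EF_VFX = 19+7 = 26
Expected project duration μ = 26 hours. Critical path: Principal photography → Pickup shots → Sound mix → VFX.

Backward pass:
LF_VFX = 26; LS_VFX = 26−7 = 19
LF_Color grade = LS_VFX = 19; LS_Color grade = 19−12 = 7
LF_Sound mix = LS_VFX = 19; LS_Sound mix = 19−4 = 15
LF_Editing = LS_VFX = 19; LS_Editing = 19−7 = 12
LF_Pickup shots = LS_Sound mix = 15; LS_Pickup shots = 15−10 = 5
LF_Principal photography = min(LS_Pickup shots=5, LS_Editing=12, LS_Color grade=7) = 5; LS_Principal photography = 5−5 = 0
LF_Costume fitting = min(LS_Editing=12, LS_VFX=19) = 12; LS_Costume fitting = 12−11 = 1
Slack_Editing = LS_Editing − ES_Editing = 12 − 11 = 1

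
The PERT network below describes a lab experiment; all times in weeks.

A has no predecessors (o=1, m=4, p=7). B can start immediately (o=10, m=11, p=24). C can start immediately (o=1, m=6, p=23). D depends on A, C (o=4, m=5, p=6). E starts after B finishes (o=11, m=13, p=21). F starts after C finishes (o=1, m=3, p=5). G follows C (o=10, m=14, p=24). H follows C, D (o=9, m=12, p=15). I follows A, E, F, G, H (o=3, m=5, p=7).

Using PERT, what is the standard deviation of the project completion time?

te_A = (1 + 4·4 + 7)/6 = 24/6 = 4; σ²_A = ((7−1)/6)² = 1.000
te_B = (10 + 4·11 + 24)/6 = 78/6 = 13; σ²_B = ((24−10)/6)² = 5.444
te_C = (1 + 4·6 + 23)/6 = 48/6 = 8; σ²_C = ((23−1)/6)² = 13.444
te_D = (4 + 4·5 + 6)/6 = 30/6 = 5; σ²_D = ((6−4)/6)² = 0.111
te_E = (11 + 4·13 + 21)/6 = 84/6 = 14; σ²_E = ((21−11)/6)² = 2.778
te_F = (1 + 4·3 + 5)/6 = 18/6 = 3; σ²_F = ((5−1)/6)² = 0.444
te_G = (10 + 4·14 + 24)/6 = 90/6 = 15; σ²_G = ((24−10)/6)² = 5.444
te_H = (9 + 4·12 + 15)/6 = 72/6 = 12; σ²_H = ((15−9)/6)² = 1.000
te_I = (3 + 4·5 + 7)/6 = 30/6 = 5; σ²_I = ((7−3)/6)² = 0.444

Forward pass:
ES_A = 0; EF_A = 4
ES_B = 0; EF_B = 13
ES_C = 0; EF_C = 8
ES_D = max(EF_A=4, EF_C=8) = 8; EF_D = 8+5 = 13
ES_E = 13; EF_E = 13+14 = 27
ES_F = 8; EF_F = 8+3 = 11
ES_G = 8; EF_G = 8+15 = 23
ES_H = max(EF_C=8, EF_D=13) = 13; EF_H = 13+12 = 25
ES_I = max(EF_A=4, EF_E=27, EF_F=11, EF_G=23, EF_H=25) = 27; EF_I = 27+5 = 32
Expected project duration μ = 32 weeks. Critical path: B → E → I.

Variance along critical path = 5.444 + 2.778 + 0.444 = 8.667
σ = √8.667 = 2.944 weeks

2.94 weeks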